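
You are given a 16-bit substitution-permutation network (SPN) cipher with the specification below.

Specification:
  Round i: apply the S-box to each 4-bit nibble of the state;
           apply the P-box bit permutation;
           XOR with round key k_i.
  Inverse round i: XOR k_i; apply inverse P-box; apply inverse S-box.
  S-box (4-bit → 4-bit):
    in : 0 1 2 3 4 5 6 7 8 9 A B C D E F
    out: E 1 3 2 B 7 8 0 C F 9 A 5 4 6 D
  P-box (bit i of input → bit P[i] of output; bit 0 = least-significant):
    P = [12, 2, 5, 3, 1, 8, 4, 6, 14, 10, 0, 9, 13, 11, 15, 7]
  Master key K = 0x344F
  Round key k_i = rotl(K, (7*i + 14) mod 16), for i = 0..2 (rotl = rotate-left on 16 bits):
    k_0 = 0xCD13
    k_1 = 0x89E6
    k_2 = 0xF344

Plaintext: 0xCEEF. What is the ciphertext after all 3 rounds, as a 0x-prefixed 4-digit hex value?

s_0 = plaintext = 0xCEEF
s_1 = Round(s_0, k_0) = 0x782A
s_2 = Round(s_1, k_1) = 0x9AED
s_3 = Round(s_2, k_2) = 0x18F4

0x18F4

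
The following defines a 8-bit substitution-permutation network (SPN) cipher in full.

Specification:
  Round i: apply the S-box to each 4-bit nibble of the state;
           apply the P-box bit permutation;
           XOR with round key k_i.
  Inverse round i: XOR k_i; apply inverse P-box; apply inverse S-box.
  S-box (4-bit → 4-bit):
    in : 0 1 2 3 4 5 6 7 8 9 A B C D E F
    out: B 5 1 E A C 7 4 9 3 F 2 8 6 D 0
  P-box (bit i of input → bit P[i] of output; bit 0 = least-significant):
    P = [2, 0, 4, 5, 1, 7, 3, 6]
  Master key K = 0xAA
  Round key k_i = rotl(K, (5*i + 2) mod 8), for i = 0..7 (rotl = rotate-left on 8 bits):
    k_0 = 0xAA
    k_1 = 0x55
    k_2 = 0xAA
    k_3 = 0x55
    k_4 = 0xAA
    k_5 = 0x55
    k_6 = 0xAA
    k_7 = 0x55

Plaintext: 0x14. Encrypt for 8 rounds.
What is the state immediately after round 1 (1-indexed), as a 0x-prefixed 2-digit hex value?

0x81

s_0 = plaintext = 0x14
s_1 = Round(s_0, k_0) = 0x81
s_2 = Round(s_1, k_1) = 0x03
s_3 = Round(s_2, k_2) = 0x59
s_4 = Round(s_3, k_3) = 0x18
s_5 = Round(s_4, k_4) = 0x84
s_6 = Round(s_5, k_5) = 0x36
s_7 = Round(s_6, k_6) = 0x77
s_8 = Round(s_7, k_7) = 0x4D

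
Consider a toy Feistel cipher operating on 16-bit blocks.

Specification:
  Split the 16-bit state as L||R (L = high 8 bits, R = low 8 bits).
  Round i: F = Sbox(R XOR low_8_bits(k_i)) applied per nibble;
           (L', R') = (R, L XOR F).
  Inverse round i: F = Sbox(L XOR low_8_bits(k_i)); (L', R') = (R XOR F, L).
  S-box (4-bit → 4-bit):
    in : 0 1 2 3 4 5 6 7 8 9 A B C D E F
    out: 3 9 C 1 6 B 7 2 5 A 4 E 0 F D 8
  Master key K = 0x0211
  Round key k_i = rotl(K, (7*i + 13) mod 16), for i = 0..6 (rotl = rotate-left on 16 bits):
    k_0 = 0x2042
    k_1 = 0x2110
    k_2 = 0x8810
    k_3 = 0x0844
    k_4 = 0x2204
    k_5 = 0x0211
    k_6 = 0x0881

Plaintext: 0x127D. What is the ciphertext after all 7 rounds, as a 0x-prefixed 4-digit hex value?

s_0 = plaintext = 0x127D
s_1 = Round(s_0, k_0) = 0x7D0A
s_2 = Round(s_1, k_1) = 0x0AE9
s_3 = Round(s_2, k_2) = 0xE980
s_4 = Round(s_3, k_3) = 0x80EF
s_5 = Round(s_4, k_4) = 0xEF5E
s_6 = Round(s_5, k_5) = 0x5E87
s_7 = Round(s_6, k_6) = 0x8769

0x8769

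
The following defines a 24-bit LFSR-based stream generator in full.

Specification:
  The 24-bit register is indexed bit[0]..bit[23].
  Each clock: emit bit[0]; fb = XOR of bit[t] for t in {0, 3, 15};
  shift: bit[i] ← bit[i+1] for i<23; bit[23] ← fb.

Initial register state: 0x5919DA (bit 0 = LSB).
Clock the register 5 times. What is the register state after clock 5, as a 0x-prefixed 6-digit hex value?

reg_0 = 0x5919DA
clock 1: out=0, reg = 0xAC8CED
clock 2: out=1, reg = 0xD64676
clock 3: out=0, reg = 0x6B233B
clock 4: out=1, reg = 0x35919D
clock 5: out=1, reg = 0x9AC8CE

0x9AC8CE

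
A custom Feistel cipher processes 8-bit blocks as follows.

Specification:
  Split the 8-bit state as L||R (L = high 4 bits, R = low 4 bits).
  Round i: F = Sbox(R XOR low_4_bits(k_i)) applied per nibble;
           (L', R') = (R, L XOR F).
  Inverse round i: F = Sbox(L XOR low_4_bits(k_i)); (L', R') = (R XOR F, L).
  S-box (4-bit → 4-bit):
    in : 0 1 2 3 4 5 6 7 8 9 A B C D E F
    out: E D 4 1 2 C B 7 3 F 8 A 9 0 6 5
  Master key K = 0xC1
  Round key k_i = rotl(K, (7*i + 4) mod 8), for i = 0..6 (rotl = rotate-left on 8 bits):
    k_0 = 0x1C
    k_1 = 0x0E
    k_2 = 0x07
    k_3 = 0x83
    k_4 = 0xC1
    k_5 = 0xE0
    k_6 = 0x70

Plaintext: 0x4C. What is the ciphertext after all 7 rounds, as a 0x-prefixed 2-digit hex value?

0x23

s_0 = plaintext = 0x4C
s_1 = Round(s_0, k_0) = 0xCA
s_2 = Round(s_1, k_1) = 0xAE
s_3 = Round(s_2, k_2) = 0xE5
s_4 = Round(s_3, k_3) = 0x55
s_5 = Round(s_4, k_4) = 0x57
s_6 = Round(s_5, k_5) = 0x72
s_7 = Round(s_6, k_6) = 0x23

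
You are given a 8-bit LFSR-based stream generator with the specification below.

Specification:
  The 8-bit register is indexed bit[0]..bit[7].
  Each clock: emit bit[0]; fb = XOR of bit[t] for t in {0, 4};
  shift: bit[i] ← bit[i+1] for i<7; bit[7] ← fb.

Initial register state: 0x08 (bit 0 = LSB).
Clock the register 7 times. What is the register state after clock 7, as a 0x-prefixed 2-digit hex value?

reg_0 = 0x08
clock 1: out=0, reg = 0x04
clock 2: out=0, reg = 0x02
clock 3: out=0, reg = 0x01
clock 4: out=1, reg = 0x80
clock 5: out=0, reg = 0x40
clock 6: out=0, reg = 0x20
clock 7: out=0, reg = 0x10

0x10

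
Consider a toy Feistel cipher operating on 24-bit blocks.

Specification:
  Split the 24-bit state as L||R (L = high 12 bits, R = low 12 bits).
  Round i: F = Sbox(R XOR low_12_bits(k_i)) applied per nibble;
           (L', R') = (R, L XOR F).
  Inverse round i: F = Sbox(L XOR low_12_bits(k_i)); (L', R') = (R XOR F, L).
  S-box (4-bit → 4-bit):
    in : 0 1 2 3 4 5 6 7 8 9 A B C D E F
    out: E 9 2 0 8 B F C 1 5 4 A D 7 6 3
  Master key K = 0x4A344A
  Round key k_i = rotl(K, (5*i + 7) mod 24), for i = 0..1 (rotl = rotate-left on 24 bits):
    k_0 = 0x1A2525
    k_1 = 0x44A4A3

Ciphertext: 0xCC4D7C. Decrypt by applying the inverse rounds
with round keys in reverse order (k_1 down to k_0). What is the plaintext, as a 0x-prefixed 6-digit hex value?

s_0 = ciphertext = 0xCC4D7C
s_1 = InvRound(s_0, k_1) = 0xC80CC4
s_2 = InvRound(s_1, k_0) = 0x98FC80

0x98FC80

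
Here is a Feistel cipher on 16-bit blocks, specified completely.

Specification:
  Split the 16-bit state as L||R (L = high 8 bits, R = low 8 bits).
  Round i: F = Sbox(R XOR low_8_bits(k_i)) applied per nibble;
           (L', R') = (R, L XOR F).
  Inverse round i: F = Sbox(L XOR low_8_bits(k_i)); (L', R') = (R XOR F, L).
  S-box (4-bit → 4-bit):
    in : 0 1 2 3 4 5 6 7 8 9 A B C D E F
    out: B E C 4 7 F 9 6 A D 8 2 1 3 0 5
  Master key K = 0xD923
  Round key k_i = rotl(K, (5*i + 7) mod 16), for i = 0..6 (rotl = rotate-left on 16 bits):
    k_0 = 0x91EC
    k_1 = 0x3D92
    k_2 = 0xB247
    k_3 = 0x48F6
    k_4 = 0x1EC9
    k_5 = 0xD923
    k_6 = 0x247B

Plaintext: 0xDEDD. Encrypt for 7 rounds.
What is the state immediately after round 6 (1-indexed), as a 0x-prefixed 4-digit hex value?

0x9AC9

s_0 = plaintext = 0xDEDD
s_1 = Round(s_0, k_0) = 0xDD90
s_2 = Round(s_1, k_1) = 0x9061
s_3 = Round(s_2, k_2) = 0x6159
s_4 = Round(s_3, k_3) = 0x59E4
s_5 = Round(s_4, k_4) = 0xE49A
s_6 = Round(s_5, k_5) = 0x9AC9
s_7 = Round(s_6, k_6) = 0xC9B6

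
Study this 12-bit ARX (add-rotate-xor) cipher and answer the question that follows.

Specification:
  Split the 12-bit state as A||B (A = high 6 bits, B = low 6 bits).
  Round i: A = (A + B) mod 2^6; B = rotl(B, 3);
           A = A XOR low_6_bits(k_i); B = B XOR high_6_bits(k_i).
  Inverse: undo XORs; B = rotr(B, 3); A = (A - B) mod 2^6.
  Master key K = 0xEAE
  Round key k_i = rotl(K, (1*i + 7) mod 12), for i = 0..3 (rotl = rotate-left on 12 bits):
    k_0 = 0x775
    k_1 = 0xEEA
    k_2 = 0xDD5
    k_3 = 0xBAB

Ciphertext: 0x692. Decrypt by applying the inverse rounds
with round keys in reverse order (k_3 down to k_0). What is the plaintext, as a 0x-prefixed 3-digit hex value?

0x2D2

s_0 = ciphertext = 0x692
s_1 = InvRound(s_0, k_3) = 0x2A7
s_2 = InvRound(s_1, k_2) = 0x742
s_3 = InvRound(s_2, k_1) = 0xA0F
s_4 = InvRound(s_3, k_0) = 0x2D2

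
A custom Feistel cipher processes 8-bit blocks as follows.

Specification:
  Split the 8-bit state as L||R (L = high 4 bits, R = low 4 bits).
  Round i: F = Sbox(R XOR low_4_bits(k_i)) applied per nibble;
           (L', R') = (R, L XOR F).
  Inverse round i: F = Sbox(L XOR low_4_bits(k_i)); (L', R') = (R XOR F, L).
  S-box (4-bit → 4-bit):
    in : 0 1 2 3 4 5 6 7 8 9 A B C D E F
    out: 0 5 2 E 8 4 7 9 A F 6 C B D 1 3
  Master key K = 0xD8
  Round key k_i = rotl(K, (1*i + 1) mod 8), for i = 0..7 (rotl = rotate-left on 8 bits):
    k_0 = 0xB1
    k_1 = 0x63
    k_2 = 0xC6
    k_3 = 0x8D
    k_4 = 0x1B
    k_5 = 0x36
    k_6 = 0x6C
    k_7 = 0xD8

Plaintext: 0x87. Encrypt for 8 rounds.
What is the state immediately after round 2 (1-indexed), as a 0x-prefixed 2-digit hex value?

0xFC

s_0 = plaintext = 0x87
s_1 = Round(s_0, k_0) = 0x7F
s_2 = Round(s_1, k_1) = 0xFC
s_3 = Round(s_2, k_2) = 0xC9
s_4 = Round(s_3, k_3) = 0x94
s_5 = Round(s_4, k_4) = 0x4A
s_6 = Round(s_5, k_5) = 0xAF
s_7 = Round(s_6, k_6) = 0xF4
s_8 = Round(s_7, k_7) = 0x44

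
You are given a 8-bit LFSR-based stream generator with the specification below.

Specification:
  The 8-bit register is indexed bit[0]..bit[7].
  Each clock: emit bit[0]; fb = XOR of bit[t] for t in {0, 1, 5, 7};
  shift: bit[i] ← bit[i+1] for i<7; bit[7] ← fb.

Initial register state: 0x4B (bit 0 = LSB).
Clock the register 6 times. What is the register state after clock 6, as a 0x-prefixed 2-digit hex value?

0x11

reg_0 = 0x4B
clock 1: out=1, reg = 0x25
clock 2: out=1, reg = 0x12
clock 3: out=0, reg = 0x89
clock 4: out=1, reg = 0x44
clock 5: out=0, reg = 0x22
clock 6: out=0, reg = 0x11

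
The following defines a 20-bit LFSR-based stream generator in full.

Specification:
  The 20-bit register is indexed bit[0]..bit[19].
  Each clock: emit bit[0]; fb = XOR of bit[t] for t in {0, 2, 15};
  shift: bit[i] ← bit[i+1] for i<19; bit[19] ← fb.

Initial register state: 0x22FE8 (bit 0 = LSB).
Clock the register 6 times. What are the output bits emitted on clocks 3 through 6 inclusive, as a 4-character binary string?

reg_0 = 0x22FE8
clock 1: out=0, reg = 0x117F4
clock 2: out=0, reg = 0x88BFA
clock 3: out=0, reg = 0xC45FD
clock 4: out=1, reg = 0x622FE
clock 5: out=0, reg = 0xB117F
clock 6: out=1, reg = 0x588BF

0101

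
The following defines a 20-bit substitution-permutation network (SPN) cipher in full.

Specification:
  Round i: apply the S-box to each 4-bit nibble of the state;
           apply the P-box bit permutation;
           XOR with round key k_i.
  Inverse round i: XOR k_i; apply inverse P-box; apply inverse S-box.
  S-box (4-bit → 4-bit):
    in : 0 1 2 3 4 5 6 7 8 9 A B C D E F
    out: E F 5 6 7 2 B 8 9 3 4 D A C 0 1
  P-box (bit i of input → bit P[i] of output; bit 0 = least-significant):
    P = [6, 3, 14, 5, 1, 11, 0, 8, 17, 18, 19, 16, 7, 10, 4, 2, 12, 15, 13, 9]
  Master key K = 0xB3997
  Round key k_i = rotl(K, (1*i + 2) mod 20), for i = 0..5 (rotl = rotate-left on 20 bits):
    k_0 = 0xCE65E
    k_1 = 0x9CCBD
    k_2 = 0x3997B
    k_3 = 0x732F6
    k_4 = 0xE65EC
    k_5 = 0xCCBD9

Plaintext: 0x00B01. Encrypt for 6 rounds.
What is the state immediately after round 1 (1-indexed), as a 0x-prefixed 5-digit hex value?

0x70923

s_0 = plaintext = 0x00B01
s_1 = Round(s_0, k_0) = 0x70923
s_2 = Round(s_1, k_1) = 0xF8AA2
s_3 = Round(s_2, k_2) = 0xBC9BE
s_4 = Round(s_3, k_3) = 0x105F1
s_5 = Round(s_4, k_4) = 0xA9392
s_6 = Round(s_5, k_5) = 0x0A71B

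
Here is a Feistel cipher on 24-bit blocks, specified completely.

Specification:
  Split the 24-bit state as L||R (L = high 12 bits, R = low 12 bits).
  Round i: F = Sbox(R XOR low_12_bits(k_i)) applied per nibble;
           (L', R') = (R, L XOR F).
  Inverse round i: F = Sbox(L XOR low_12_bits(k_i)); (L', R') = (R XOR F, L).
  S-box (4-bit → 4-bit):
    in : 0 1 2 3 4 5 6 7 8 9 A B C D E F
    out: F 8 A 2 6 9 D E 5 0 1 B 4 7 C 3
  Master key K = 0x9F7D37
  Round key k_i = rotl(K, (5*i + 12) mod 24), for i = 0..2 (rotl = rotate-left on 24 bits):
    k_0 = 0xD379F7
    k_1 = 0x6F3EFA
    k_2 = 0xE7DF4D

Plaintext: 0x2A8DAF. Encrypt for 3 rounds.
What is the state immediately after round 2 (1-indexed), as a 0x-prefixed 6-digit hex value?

0x43DCE1

s_0 = plaintext = 0x2A8DAF
s_1 = Round(s_0, k_0) = 0xDAF43D
s_2 = Round(s_1, k_1) = 0x43DCE1
s_3 = Round(s_2, k_2) = 0xCE1629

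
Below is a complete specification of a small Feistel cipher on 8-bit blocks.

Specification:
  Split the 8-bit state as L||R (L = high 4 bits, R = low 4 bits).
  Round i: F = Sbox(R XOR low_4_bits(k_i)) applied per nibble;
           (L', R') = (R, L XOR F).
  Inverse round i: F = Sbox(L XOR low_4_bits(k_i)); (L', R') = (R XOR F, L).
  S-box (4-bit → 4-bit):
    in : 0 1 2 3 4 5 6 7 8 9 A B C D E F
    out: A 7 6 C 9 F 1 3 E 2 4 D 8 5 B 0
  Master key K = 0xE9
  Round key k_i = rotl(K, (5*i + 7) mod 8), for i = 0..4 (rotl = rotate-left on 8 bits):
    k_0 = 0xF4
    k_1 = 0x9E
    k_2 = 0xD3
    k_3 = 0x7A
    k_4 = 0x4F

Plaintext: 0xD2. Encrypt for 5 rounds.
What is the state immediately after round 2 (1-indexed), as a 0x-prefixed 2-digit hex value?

0xC4

s_0 = plaintext = 0xD2
s_1 = Round(s_0, k_0) = 0x2C
s_2 = Round(s_1, k_1) = 0xC4
s_3 = Round(s_2, k_2) = 0x4F
s_4 = Round(s_3, k_3) = 0xFB
s_5 = Round(s_4, k_4) = 0xB6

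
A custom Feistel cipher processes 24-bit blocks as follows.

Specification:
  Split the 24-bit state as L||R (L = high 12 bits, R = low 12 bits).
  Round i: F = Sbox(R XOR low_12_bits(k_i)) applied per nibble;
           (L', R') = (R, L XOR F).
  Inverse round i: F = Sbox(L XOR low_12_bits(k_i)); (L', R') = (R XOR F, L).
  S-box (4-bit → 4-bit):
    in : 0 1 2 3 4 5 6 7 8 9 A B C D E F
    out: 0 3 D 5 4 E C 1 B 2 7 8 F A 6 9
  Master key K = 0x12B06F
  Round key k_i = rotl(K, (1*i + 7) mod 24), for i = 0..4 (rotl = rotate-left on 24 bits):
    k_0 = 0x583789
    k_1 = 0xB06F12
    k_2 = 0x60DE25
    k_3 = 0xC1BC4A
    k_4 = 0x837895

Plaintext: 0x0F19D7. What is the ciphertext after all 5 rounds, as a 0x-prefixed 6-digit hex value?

0xF2490B

s_0 = plaintext = 0x0F19D7
s_1 = Round(s_0, k_0) = 0x9D7617
s_2 = Round(s_1, k_1) = 0x617BD9
s_3 = Round(s_2, k_2) = 0xBD9888
s_4 = Round(s_3, k_3) = 0x888F24
s_5 = Round(s_4, k_4) = 0xF2490B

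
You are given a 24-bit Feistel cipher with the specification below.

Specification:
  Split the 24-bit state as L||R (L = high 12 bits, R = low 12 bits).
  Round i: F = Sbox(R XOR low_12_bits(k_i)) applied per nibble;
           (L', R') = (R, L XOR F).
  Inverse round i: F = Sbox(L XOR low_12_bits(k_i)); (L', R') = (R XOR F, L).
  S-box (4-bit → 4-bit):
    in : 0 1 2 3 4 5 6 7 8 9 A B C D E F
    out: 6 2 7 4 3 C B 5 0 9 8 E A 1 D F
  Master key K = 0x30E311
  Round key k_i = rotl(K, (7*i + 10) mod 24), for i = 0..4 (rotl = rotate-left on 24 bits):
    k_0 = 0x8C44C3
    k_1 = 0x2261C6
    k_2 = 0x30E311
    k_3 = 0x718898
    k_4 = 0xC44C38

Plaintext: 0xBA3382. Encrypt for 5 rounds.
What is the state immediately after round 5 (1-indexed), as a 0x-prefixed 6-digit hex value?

s_0 = plaintext = 0xBA3382
s_1 = Round(s_0, k_0) = 0x382E91
s_2 = Round(s_1, k_1) = 0xE91C47
s_3 = Round(s_2, k_2) = 0xC4715A
s_4 = Round(s_3, k_3) = 0x15A5E0
s_5 = Round(s_4, k_4) = 0x5E084A

0x5E084A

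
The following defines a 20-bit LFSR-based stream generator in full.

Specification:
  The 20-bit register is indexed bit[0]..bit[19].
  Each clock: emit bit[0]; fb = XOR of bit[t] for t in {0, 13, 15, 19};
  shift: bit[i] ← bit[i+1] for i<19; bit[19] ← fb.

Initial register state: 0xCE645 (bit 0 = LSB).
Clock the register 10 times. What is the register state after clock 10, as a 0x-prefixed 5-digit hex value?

0x55B39

reg_0 = 0xCE645
clock 1: out=1, reg = 0x67322
clock 2: out=0, reg = 0xB3991
clock 3: out=1, reg = 0xD9CC8
clock 4: out=0, reg = 0x6CE64
clock 5: out=0, reg = 0xB6732
clock 6: out=0, reg = 0x5B399
clock 7: out=1, reg = 0xAD9CC
clock 8: out=0, reg = 0x56CE6
clock 9: out=0, reg = 0xAB673
clock 10: out=1, reg = 0x55B39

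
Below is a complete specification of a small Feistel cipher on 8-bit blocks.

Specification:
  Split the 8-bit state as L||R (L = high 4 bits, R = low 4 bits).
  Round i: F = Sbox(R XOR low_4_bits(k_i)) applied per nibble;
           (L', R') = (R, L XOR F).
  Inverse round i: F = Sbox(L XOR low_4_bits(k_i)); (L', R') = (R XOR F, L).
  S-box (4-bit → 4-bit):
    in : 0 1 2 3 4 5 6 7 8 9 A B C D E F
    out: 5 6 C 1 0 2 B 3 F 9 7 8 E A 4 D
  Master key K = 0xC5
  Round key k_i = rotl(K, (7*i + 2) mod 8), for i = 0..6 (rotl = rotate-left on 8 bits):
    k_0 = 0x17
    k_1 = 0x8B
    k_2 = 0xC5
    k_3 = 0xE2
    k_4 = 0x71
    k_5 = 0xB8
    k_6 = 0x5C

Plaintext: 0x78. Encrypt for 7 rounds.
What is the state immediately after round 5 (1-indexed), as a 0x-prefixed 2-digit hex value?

0xB5

s_0 = plaintext = 0x78
s_1 = Round(s_0, k_0) = 0x8A
s_2 = Round(s_1, k_1) = 0xAE
s_3 = Round(s_2, k_2) = 0xE2
s_4 = Round(s_3, k_3) = 0x2B
s_5 = Round(s_4, k_4) = 0xB5
s_6 = Round(s_5, k_5) = 0x51
s_7 = Round(s_6, k_6) = 0x1F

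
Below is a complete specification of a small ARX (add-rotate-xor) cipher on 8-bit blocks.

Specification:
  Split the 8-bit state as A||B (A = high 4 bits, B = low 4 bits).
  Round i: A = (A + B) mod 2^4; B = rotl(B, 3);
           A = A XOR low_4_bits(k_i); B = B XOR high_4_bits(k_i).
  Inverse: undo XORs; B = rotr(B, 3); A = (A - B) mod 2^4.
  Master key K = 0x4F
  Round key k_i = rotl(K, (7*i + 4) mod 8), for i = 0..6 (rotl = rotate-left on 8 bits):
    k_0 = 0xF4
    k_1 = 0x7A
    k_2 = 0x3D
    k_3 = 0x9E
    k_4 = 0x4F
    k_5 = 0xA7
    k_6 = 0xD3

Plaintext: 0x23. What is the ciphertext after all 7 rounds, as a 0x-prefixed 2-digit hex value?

0xFB

s_0 = plaintext = 0x23
s_1 = Round(s_0, k_0) = 0x16
s_2 = Round(s_1, k_1) = 0xD4
s_3 = Round(s_2, k_2) = 0xC1
s_4 = Round(s_3, k_3) = 0x31
s_5 = Round(s_4, k_4) = 0xBC
s_6 = Round(s_5, k_5) = 0x0C
s_7 = Round(s_6, k_6) = 0xFB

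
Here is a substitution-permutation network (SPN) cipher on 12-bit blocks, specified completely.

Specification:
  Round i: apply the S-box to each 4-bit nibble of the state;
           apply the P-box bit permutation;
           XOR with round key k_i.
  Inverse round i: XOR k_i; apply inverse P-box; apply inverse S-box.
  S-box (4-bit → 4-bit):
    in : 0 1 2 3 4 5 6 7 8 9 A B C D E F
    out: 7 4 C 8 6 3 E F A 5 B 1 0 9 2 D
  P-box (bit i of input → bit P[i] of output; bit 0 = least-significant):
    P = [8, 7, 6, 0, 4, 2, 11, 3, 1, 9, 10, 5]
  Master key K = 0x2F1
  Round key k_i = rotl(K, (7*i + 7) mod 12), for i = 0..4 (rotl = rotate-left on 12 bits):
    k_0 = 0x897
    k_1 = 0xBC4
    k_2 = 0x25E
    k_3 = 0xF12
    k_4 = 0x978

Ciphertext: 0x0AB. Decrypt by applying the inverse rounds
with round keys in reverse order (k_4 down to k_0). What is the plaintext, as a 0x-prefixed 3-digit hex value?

0x283

s_0 = ciphertext = 0x0AB
s_1 = InvRound(s_0, k_4) = 0xB97
s_2 = InvRound(s_1, k_3) = 0x1E8
s_3 = InvRound(s_2, k_2) = 0xA55
s_4 = InvRound(s_3, k_1) = 0xCBA
s_5 = InvRound(s_4, k_0) = 0x283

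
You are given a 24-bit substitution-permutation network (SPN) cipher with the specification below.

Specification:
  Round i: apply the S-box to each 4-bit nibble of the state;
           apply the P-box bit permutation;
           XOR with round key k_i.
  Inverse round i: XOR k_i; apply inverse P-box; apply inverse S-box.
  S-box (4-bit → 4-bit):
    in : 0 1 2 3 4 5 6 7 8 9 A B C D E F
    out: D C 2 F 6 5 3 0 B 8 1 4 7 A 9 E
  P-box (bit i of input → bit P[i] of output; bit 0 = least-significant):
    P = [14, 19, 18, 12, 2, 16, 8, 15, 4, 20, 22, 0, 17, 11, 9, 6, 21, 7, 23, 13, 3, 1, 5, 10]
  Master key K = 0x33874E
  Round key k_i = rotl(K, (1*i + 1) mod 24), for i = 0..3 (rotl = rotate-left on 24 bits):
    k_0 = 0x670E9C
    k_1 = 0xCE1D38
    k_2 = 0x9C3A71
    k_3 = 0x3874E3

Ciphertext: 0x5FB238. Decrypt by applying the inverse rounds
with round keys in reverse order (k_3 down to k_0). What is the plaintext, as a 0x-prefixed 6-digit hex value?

0xFC24FA

s_0 = ciphertext = 0x5FB238
s_1 = InvRound(s_0, k_3) = 0x8600D5
s_2 = InvRound(s_1, k_2) = 0xBDC2AD
s_3 = InvRound(s_2, k_1) = 0x96C33E
s_4 = InvRound(s_3, k_0) = 0xFC24FA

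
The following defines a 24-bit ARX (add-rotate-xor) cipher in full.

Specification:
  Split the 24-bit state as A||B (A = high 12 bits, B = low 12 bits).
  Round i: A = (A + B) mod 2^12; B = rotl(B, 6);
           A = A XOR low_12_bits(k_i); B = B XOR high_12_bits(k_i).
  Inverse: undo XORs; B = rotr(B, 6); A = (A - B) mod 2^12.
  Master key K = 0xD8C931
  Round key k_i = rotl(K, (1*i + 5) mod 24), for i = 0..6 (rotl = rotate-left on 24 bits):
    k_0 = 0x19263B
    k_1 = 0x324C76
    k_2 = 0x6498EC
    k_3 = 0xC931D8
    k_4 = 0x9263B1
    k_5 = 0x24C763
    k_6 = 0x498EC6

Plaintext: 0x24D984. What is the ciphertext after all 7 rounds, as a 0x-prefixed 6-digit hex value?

s_0 = plaintext = 0x24D984
s_1 = Round(s_0, k_0) = 0xDEA0B4
s_2 = Round(s_1, k_1) = 0x2E8E26
s_3 = Round(s_2, k_2) = 0x9E2FF1
s_4 = Round(s_3, k_3) = 0x80B0EC
s_5 = Round(s_4, k_4) = 0xB46225
s_6 = Round(s_5, k_5) = 0xA08B04
s_7 = Round(s_6, k_6) = 0xBCA5B4

0xBCA5B4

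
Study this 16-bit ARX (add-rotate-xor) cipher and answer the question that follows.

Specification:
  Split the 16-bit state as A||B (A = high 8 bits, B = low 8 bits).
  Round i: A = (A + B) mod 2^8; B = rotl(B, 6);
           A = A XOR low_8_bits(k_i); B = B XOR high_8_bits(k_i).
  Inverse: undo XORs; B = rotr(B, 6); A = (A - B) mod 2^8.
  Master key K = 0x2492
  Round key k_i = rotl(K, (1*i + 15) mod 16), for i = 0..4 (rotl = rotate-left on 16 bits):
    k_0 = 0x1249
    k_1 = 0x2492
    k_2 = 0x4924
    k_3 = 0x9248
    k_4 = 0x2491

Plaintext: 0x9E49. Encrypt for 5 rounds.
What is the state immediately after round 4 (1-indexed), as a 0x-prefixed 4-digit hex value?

0x9083

s_0 = plaintext = 0x9E49
s_1 = Round(s_0, k_0) = 0xAE40
s_2 = Round(s_1, k_1) = 0x7C34
s_3 = Round(s_2, k_2) = 0x9444
s_4 = Round(s_3, k_3) = 0x9083
s_5 = Round(s_4, k_4) = 0x82C4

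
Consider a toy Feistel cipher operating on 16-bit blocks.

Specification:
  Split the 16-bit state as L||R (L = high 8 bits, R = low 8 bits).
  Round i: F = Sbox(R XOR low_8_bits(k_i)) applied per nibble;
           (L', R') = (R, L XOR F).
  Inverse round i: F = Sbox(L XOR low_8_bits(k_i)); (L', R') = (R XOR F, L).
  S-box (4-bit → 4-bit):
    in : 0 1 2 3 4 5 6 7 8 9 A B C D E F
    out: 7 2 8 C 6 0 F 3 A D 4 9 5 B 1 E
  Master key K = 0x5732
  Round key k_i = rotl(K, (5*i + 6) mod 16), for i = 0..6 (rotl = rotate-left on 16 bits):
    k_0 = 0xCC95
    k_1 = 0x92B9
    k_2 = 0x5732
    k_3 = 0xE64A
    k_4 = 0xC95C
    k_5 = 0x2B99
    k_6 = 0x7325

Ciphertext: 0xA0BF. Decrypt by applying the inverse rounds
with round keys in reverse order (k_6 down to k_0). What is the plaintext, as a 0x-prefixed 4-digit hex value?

s_0 = ciphertext = 0xA0BF
s_1 = InvRound(s_0, k_6) = 0x1FA0
s_2 = InvRound(s_1, k_5) = 0x0F1F
s_3 = InvRound(s_2, k_4) = 0x130F
s_4 = InvRound(s_3, k_3) = 0x0213
s_5 = InvRound(s_4, k_2) = 0xD402
s_6 = InvRound(s_5, k_1) = 0xF9D4
s_7 = InvRound(s_6, k_0) = 0x21F9

0x21F9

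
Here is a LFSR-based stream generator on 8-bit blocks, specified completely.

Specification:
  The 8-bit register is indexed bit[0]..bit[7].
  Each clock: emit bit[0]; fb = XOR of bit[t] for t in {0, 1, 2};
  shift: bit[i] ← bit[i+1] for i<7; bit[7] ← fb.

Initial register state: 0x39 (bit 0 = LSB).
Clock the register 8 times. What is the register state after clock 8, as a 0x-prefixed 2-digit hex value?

0x6B

reg_0 = 0x39
clock 1: out=1, reg = 0x9C
clock 2: out=0, reg = 0xCE
clock 3: out=0, reg = 0x67
clock 4: out=1, reg = 0xB3
clock 5: out=1, reg = 0x59
clock 6: out=1, reg = 0xAC
clock 7: out=0, reg = 0xD6
clock 8: out=0, reg = 0x6B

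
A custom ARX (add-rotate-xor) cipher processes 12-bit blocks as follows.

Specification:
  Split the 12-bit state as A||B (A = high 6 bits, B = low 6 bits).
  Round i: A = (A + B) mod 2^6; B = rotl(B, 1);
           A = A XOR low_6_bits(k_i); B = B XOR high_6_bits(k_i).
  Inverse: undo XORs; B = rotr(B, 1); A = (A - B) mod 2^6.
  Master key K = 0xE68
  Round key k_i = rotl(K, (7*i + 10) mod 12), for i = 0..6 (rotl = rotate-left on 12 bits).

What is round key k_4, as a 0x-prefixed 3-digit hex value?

K = 0xE68
k_0 = rotl(K, (7*0+10) mod 12) = rotl(K, 10) = 0x39A
k_1 = rotl(K, (7*1+10) mod 12) = rotl(K, 5) = 0xD1C
k_2 = rotl(K, (7*2+10) mod 12) = rotl(K, 0) = 0xE68
k_3 = rotl(K, (7*3+10) mod 12) = rotl(K, 7) = 0x473
k_4 = rotl(K, (7*4+10) mod 12) = rotl(K, 2) = 0x9A3

0x9A3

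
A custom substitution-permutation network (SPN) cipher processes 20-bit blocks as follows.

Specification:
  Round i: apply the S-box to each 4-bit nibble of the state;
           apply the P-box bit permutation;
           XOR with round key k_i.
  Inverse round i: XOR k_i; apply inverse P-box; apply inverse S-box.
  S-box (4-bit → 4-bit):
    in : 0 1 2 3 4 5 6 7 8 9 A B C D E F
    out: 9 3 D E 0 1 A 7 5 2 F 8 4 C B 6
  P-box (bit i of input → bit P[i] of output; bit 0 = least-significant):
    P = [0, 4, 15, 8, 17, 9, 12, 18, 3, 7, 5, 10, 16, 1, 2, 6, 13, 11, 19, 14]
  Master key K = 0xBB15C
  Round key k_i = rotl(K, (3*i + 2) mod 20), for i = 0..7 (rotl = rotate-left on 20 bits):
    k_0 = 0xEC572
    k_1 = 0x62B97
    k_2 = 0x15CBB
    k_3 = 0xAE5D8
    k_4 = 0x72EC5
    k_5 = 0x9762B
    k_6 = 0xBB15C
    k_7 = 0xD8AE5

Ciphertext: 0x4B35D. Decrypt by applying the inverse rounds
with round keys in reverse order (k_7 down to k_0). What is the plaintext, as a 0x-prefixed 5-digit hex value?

s_0 = ciphertext = 0x4B35D
s_1 = InvRound(s_0, k_7) = 0x757C6
s_2 = InvRound(s_1, k_6) = 0x29E6F
s_3 = InvRound(s_2, k_5) = 0xA245C
s_4 = InvRound(s_3, k_4) = 0xF5161
s_5 = InvRound(s_4, k_3) = 0x55AD7
s_6 = InvRound(s_5, k_2) = 0x4D264
s_7 = InvRound(s_6, k_1) = 0xE6F8A
s_8 = InvRound(s_7, k_0) = 0x1B79F

0x1B79F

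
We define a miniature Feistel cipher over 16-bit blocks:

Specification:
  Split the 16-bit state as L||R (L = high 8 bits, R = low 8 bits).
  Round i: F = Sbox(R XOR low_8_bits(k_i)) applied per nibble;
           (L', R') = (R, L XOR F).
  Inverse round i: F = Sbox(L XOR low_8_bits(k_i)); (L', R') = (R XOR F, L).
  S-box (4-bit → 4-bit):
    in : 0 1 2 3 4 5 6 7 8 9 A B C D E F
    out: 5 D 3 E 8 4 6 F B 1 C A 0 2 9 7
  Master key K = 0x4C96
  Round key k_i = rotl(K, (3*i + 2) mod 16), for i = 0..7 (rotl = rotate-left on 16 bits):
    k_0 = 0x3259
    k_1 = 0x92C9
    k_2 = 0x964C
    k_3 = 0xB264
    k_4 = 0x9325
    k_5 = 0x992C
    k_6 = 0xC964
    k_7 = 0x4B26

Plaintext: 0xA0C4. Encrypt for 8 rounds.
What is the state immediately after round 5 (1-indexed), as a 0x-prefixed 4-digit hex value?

s_0 = plaintext = 0xA0C4
s_1 = Round(s_0, k_0) = 0xC4B2
s_2 = Round(s_1, k_1) = 0xB23E
s_3 = Round(s_2, k_2) = 0x3E41
s_4 = Round(s_3, k_3) = 0x410A
s_5 = Round(s_4, k_4) = 0x0A76
s_6 = Round(s_5, k_5) = 0x7646
s_7 = Round(s_6, k_6) = 0x4645
s_8 = Round(s_7, k_7) = 0x4528

0x0A76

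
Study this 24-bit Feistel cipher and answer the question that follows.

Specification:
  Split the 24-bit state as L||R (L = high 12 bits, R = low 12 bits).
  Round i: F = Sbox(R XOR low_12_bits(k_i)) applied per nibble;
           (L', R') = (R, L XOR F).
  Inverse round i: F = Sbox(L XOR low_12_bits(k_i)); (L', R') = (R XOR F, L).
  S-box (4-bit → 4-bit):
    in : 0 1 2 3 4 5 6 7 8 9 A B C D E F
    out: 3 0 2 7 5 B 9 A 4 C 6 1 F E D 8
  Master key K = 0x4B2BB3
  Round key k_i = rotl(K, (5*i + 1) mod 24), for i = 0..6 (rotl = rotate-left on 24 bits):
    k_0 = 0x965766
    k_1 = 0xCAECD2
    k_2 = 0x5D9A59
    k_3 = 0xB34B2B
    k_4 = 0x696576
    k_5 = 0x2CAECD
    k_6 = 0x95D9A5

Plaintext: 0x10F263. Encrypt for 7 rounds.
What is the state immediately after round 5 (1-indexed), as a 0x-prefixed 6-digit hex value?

s_0 = plaintext = 0x10F263
s_1 = Round(s_0, k_0) = 0x263A34
s_2 = Round(s_1, k_1) = 0xA34BBA
s_3 = Round(s_2, k_2) = 0xBBAAE3
s_4 = Round(s_3, k_3) = 0xAE3B4E
s_5 = Round(s_4, k_4) = 0xB4E797
s_6 = Round(s_5, k_5) = 0x7977F8
s_7 = Round(s_6, k_6) = 0x7F8A29

0xB4E797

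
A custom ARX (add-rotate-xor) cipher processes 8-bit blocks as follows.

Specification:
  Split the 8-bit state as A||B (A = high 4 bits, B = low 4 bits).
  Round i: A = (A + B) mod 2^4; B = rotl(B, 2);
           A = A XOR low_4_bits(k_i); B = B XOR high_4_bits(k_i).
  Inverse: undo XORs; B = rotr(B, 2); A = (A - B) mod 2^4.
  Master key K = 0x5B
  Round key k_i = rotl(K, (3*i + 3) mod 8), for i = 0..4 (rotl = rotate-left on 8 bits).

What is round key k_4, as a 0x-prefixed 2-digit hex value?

0xAD

K = 0x5B
k_0 = rotl(K, (3*0+3) mod 8) = rotl(K, 3) = 0xDA
k_1 = rotl(K, (3*1+3) mod 8) = rotl(K, 6) = 0xD6
k_2 = rotl(K, (3*2+3) mod 8) = rotl(K, 1) = 0xB6
k_3 = rotl(K, (3*3+3) mod 8) = rotl(K, 4) = 0xB5
k_4 = rotl(K, (3*4+3) mod 8) = rotl(K, 7) = 0xAD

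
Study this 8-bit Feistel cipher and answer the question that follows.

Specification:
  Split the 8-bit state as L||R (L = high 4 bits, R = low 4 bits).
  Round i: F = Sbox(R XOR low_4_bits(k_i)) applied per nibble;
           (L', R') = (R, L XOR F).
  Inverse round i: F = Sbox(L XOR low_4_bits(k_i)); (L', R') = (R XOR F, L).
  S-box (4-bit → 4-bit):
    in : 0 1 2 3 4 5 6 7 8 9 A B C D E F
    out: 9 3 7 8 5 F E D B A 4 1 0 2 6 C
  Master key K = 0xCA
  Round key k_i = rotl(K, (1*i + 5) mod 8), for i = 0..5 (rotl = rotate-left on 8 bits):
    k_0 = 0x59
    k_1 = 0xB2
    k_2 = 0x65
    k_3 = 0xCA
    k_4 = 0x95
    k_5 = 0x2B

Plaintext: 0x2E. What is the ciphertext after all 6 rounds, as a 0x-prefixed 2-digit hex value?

0xA3

s_0 = plaintext = 0x2E
s_1 = Round(s_0, k_0) = 0xEF
s_2 = Round(s_1, k_1) = 0xFC
s_3 = Round(s_2, k_2) = 0xC5
s_4 = Round(s_3, k_3) = 0x50
s_5 = Round(s_4, k_4) = 0x0A
s_6 = Round(s_5, k_5) = 0xA3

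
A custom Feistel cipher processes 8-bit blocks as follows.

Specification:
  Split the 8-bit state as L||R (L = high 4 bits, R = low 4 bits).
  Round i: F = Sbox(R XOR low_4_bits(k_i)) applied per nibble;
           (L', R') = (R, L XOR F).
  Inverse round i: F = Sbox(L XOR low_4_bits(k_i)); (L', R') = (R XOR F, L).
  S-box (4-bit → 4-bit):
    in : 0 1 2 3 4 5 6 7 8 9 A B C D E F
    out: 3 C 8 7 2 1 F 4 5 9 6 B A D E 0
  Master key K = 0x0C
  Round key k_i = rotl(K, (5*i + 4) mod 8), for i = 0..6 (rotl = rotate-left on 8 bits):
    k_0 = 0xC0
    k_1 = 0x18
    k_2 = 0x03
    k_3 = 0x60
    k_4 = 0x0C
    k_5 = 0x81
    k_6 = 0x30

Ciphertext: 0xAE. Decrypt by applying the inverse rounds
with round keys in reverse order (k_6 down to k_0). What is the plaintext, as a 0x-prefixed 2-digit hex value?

0xFA

s_0 = ciphertext = 0xAE
s_1 = InvRound(s_0, k_6) = 0x8A
s_2 = InvRound(s_1, k_5) = 0x38
s_3 = InvRound(s_2, k_4) = 0x83
s_4 = InvRound(s_3, k_3) = 0x68
s_5 = InvRound(s_4, k_2) = 0x96
s_6 = InvRound(s_5, k_1) = 0xA9
s_7 = InvRound(s_6, k_0) = 0xFA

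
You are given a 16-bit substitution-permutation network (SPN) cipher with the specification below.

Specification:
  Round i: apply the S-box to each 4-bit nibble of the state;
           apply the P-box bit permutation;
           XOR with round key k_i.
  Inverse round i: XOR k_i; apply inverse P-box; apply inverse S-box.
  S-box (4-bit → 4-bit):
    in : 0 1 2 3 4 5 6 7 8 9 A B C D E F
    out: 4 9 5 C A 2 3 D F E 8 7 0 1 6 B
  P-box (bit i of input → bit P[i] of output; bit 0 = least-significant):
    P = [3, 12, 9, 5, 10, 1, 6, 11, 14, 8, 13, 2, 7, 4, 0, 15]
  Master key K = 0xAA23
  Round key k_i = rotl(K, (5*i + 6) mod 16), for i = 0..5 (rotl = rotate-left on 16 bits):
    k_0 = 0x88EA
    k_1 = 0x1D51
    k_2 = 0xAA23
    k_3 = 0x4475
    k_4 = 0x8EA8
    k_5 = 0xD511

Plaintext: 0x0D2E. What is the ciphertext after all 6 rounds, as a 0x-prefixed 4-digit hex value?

0x0891

s_0 = plaintext = 0x0D2E
s_1 = Round(s_0, k_0) = 0xDEAB
s_2 = Round(s_1, k_1) = 0x26D9
s_3 = Round(s_2, k_2) = 0xFD82
s_4 = Round(s_3, k_3) = 0x8AAF
s_5 = Round(s_4, k_4) = 0x1615
s_6 = Round(s_5, k_5) = 0x0891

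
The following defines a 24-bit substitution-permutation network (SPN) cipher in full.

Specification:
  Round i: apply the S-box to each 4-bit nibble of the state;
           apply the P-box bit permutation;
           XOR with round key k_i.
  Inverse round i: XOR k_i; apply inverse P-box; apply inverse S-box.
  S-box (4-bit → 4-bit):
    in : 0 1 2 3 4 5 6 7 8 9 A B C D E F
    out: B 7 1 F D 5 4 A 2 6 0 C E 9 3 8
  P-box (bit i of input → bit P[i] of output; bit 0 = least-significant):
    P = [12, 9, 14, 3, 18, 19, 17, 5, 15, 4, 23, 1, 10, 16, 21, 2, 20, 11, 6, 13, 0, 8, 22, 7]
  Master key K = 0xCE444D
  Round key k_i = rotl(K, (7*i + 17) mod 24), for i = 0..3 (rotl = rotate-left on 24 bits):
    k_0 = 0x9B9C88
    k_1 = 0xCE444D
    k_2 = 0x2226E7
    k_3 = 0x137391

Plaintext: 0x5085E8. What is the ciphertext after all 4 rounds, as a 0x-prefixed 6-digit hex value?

0x1E43C0

s_0 = plaintext = 0x5085E8
s_1 = Round(s_0, k_0) = 0x463689
s_2 = Round(s_1, k_1) = 0x270288
s_3 = Round(s_2, k_2) = 0x2B88E2
s_4 = Round(s_3, k_3) = 0x1E43C0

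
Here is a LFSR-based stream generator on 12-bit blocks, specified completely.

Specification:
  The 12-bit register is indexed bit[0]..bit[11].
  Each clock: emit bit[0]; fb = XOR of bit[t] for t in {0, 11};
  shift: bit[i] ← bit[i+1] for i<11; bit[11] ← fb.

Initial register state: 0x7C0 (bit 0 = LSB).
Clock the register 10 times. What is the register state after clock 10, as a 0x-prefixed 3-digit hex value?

reg_0 = 0x7C0
clock 1: out=0, reg = 0x3E0
clock 2: out=0, reg = 0x1F0
clock 3: out=0, reg = 0x0F8
clock 4: out=0, reg = 0x07C
clock 5: out=0, reg = 0x03E
clock 6: out=0, reg = 0x01F
clock 7: out=1, reg = 0x80F
clock 8: out=1, reg = 0x407
clock 9: out=1, reg = 0xA03
clock 10: out=1, reg = 0x501

0x501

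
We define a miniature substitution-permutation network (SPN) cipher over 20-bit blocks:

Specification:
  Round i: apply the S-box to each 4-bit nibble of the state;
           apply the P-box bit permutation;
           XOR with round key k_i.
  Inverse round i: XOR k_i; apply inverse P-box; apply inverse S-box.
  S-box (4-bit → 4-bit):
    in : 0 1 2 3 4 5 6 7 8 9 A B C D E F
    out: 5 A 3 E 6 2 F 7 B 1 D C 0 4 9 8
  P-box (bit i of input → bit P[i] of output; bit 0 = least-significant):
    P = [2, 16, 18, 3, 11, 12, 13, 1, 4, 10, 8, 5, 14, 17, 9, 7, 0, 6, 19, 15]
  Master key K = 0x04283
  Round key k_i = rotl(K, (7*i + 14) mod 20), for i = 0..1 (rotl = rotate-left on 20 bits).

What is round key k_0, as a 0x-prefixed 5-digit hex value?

K = 0x04283
k_0 = rotl(K, (7*0+14) mod 20) = rotl(K, 14) = 0x0C10A

0x0C10A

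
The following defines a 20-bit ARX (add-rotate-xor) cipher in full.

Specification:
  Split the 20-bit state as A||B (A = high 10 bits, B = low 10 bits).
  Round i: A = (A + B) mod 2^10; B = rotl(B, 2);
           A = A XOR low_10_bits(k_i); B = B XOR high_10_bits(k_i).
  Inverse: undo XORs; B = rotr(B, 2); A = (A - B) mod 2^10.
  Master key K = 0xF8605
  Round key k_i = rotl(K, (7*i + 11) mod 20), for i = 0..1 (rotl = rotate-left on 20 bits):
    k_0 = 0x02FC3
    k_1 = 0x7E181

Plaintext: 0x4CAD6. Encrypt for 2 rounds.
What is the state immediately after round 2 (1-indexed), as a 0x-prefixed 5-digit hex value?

s_0 = plaintext = 0x4CAD6
s_1 = Round(s_0, k_0) = 0xF2F51
s_2 = Round(s_1, k_1) = 0xA74BF

0xA74BF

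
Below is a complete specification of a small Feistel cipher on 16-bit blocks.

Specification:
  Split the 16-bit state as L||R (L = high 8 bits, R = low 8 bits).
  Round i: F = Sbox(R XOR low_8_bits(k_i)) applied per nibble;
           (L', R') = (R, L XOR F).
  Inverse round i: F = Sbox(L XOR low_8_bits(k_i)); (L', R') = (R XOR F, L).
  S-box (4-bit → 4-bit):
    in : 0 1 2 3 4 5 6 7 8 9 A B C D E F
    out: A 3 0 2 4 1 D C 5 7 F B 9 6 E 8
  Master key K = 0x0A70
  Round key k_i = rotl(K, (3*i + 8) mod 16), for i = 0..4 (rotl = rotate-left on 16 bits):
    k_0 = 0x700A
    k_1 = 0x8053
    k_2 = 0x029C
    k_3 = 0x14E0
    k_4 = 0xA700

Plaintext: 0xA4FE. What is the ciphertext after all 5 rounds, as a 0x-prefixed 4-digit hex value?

s_0 = plaintext = 0xA4FE
s_1 = Round(s_0, k_0) = 0xFE20
s_2 = Round(s_1, k_1) = 0x203C
s_3 = Round(s_2, k_2) = 0x3CDA
s_4 = Round(s_3, k_3) = 0xDA13
s_5 = Round(s_4, k_4) = 0x13E8

0x13E8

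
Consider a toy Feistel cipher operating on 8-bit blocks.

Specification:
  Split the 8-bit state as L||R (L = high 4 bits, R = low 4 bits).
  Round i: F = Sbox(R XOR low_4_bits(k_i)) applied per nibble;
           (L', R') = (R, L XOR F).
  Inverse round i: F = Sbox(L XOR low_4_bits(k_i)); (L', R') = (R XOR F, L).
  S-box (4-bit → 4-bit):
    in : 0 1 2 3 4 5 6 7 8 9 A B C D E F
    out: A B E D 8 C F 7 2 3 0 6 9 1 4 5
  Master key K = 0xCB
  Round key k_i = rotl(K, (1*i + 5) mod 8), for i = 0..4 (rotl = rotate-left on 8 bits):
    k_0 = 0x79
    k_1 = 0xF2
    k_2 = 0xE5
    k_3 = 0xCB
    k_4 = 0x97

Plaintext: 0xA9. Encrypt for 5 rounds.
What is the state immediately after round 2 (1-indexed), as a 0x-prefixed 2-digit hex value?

0x07

s_0 = plaintext = 0xA9
s_1 = Round(s_0, k_0) = 0x90
s_2 = Round(s_1, k_1) = 0x07
s_3 = Round(s_2, k_2) = 0x7E
s_4 = Round(s_3, k_3) = 0xEB
s_5 = Round(s_4, k_4) = 0xB7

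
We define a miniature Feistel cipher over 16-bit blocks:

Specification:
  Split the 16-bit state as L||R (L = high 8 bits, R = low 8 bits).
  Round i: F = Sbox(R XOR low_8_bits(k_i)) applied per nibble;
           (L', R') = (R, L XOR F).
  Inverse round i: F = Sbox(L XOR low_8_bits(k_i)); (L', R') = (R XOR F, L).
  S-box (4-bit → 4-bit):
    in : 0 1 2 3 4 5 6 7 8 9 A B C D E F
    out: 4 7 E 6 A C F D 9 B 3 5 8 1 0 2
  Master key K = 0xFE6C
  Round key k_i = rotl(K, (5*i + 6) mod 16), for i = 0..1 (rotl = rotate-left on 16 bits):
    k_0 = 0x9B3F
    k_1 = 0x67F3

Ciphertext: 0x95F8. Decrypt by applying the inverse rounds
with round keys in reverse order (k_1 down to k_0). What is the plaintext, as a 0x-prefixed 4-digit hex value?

s_0 = ciphertext = 0x95F8
s_1 = InvRound(s_0, k_1) = 0x0795
s_2 = InvRound(s_1, k_0) = 0xFC07

0xFC07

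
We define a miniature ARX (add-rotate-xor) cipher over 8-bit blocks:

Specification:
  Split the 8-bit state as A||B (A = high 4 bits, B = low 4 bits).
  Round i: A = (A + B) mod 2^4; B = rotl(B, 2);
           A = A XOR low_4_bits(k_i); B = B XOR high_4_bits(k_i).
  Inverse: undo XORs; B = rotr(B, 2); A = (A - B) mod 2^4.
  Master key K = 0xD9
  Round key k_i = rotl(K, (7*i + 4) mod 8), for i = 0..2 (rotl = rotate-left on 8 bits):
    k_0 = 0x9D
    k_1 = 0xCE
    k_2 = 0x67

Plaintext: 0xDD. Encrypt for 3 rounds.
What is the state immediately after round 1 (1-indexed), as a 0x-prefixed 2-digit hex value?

s_0 = plaintext = 0xDD
s_1 = Round(s_0, k_0) = 0x7E
s_2 = Round(s_1, k_1) = 0xB7
s_3 = Round(s_2, k_2) = 0x5B

0x7E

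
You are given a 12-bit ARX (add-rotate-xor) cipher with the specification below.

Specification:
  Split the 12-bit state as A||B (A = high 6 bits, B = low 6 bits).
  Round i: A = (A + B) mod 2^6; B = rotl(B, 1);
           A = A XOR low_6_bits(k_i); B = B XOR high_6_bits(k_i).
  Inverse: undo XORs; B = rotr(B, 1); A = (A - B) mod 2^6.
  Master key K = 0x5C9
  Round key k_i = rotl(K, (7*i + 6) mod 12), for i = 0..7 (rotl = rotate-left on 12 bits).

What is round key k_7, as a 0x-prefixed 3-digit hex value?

0x4AE

K = 0x5C9
k_0 = rotl(K, (7*0+6) mod 12) = rotl(K, 6) = 0x257
k_1 = rotl(K, (7*1+6) mod 12) = rotl(K, 1) = 0xB92
k_2 = rotl(K, (7*2+6) mod 12) = rotl(K, 8) = 0x95C
k_3 = rotl(K, (7*3+6) mod 12) = rotl(K, 3) = 0xE4A
k_4 = rotl(K, (7*4+6) mod 12) = rotl(K, 10) = 0x572
k_5 = rotl(K, (7*5+6) mod 12) = rotl(K, 5) = 0x92B
k_6 = rotl(K, (7*6+6) mod 12) = rotl(K, 0) = 0x5C9
k_7 = rotl(K, (7*7+6) mod 12) = rotl(K, 7) = 0x4AE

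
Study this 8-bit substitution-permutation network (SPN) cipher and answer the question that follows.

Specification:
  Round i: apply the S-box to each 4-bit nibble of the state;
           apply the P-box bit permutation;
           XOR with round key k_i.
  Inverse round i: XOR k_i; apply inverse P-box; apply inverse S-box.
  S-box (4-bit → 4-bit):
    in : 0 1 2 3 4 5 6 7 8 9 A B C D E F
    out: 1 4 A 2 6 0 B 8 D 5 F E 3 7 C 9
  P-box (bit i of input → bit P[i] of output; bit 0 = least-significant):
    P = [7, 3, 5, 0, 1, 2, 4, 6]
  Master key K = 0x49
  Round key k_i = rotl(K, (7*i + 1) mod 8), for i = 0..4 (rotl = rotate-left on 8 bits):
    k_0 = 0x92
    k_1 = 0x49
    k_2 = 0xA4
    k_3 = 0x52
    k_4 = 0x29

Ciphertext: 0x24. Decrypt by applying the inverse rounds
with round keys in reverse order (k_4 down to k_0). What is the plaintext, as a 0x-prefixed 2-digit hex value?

s_0 = ciphertext = 0x24
s_1 = InvRound(s_0, k_4) = 0x32
s_2 = InvRound(s_1, k_3) = 0x71
s_3 = InvRound(s_2, k_2) = 0xBF
s_4 = InvRound(s_3, k_1) = 0xA9
s_5 = InvRound(s_4, k_0) = 0x9B

0x9B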